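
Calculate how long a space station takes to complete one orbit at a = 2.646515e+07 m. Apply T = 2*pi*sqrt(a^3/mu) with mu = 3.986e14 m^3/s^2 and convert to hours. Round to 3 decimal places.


Step 1: a^3 / mu = 1.853630e+22 / 3.986e14 = 4.650352e+07
Step 2: sqrt(4.650352e+07) = 6819.3486 s
Step 3: T = 2*pi * 6819.3486 = 42847.23 s
Step 4: T in hours = 42847.23 / 3600 = 11.902 hours

11.902


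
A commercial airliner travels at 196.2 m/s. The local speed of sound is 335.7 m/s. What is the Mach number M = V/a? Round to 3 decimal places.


Step 1: M = V / a = 196.2 / 335.7
Step 2: M = 0.584

0.584


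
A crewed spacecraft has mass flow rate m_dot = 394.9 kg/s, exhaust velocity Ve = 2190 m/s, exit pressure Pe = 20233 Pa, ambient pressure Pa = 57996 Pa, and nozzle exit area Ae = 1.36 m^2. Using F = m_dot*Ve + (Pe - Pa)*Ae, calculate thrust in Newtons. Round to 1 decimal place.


Step 1: Momentum thrust = m_dot * Ve = 394.9 * 2190 = 864831.0 N
Step 2: Pressure thrust = (Pe - Pa) * Ae = (20233 - 57996) * 1.36 = -51357.68 N
Step 3: Total thrust F = 864831.0 + -51357.68 = 813473.3 N

813473.3


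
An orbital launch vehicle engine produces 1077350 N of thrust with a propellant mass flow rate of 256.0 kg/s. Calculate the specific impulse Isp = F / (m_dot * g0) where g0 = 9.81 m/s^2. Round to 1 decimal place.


Step 1: m_dot * g0 = 256.0 * 9.81 = 2511.36
Step 2: Isp = 1077350 / 2511.36 = 429.0 s

429.0


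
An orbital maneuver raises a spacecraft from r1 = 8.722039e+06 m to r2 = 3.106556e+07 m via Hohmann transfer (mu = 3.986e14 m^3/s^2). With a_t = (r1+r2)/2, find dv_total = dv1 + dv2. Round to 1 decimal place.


Step 1: Transfer semi-major axis a_t = (8.722039e+06 + 3.106556e+07) / 2 = 1.989380e+07 m
Step 2: v1 (circular at r1) = sqrt(mu/r1) = 6760.2 m/s
Step 3: v_t1 = sqrt(mu*(2/r1 - 1/a_t)) = 8447.74 m/s
Step 4: dv1 = |8447.74 - 6760.2| = 1687.54 m/s
Step 5: v2 (circular at r2) = 3582.03 m/s, v_t2 = 2371.81 m/s
Step 6: dv2 = |3582.03 - 2371.81| = 1210.22 m/s
Step 7: Total delta-v = 1687.54 + 1210.22 = 2897.8 m/s

2897.8


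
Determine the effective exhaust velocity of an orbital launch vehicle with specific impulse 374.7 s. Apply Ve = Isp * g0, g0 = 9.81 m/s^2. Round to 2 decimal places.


Step 1: Ve = Isp * g0 = 374.7 * 9.81
Step 2: Ve = 3675.81 m/s

3675.81


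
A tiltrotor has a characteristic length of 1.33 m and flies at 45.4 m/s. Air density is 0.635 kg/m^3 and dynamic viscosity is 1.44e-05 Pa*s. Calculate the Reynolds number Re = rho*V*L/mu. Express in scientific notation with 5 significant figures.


Step 1: Numerator = rho * V * L = 0.635 * 45.4 * 1.33 = 38.34257
Step 2: Re = 38.34257 / 1.44e-05
Step 3: Re = 2.6627e+06

2.6627e+06


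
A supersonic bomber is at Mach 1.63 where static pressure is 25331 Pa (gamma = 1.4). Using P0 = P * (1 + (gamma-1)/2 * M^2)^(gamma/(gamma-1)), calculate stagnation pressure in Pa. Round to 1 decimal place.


Step 1: (gamma-1)/2 * M^2 = 0.2 * 2.6569 = 0.53138
Step 2: 1 + 0.53138 = 1.53138
Step 3: Exponent gamma/(gamma-1) = 3.5
Step 4: P0 = 25331 * 1.53138^3.5 = 112575.2 Pa

112575.2


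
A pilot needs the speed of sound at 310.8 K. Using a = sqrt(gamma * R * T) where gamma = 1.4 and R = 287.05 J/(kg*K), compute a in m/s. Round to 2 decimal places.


Step 1: gamma * R * T = 1.4 * 287.05 * 310.8 = 124901.196
Step 2: a = sqrt(124901.196) = 353.41 m/s

353.41


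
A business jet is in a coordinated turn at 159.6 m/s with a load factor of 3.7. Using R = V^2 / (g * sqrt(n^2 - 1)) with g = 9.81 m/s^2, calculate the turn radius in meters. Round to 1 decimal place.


Step 1: V^2 = 159.6^2 = 25472.16
Step 2: n^2 - 1 = 3.7^2 - 1 = 12.69
Step 3: sqrt(12.69) = 3.562303
Step 4: R = 25472.16 / (9.81 * 3.562303) = 728.9 m

728.9


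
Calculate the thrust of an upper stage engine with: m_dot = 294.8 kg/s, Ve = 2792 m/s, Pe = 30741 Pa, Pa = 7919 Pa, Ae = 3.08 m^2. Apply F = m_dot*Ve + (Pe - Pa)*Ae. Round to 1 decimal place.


Step 1: Momentum thrust = m_dot * Ve = 294.8 * 2792 = 823081.6 N
Step 2: Pressure thrust = (Pe - Pa) * Ae = (30741 - 7919) * 3.08 = 70291.76 N
Step 3: Total thrust F = 823081.6 + 70291.76 = 893373.4 N

893373.4


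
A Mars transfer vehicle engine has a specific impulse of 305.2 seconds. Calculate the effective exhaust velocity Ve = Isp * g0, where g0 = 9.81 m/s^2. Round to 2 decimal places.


Step 1: Ve = Isp * g0 = 305.2 * 9.81
Step 2: Ve = 2994.01 m/s

2994.01


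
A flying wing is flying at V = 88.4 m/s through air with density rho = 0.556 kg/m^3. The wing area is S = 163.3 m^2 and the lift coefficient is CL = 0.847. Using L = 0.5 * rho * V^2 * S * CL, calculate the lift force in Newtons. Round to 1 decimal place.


Step 1: Calculate dynamic pressure q = 0.5 * 0.556 * 88.4^2 = 0.5 * 0.556 * 7814.56 = 2172.4477 Pa
Step 2: Multiply by wing area and lift coefficient: L = 2172.4477 * 163.3 * 0.847
Step 3: L = 354760.7061 * 0.847 = 300482.3 N

300482.3


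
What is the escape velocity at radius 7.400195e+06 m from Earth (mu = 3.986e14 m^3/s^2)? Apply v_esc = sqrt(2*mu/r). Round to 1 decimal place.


Step 1: 2*mu/r = 2 * 3.986e14 / 7.400195e+06 = 107726890.9806
Step 2: v_esc = sqrt(107726890.9806) = 10379.2 m/s

10379.2


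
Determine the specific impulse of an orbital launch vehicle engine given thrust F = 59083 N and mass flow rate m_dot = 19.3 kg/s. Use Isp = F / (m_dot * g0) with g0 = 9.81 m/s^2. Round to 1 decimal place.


Step 1: m_dot * g0 = 19.3 * 9.81 = 189.33
Step 2: Isp = 59083 / 189.33 = 312.1 s

312.1


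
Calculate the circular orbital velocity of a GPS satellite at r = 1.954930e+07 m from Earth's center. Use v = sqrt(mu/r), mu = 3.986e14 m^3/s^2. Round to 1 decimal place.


Step 1: mu / r = 3.986e14 / 1.954930e+07 = 20389476.8611
Step 2: v = sqrt(20389476.8611) = 4515.5 m/s

4515.5


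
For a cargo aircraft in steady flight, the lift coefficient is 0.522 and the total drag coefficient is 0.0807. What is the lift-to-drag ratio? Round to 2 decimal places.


Step 1: L/D = CL / CD = 0.522 / 0.0807
Step 2: L/D = 6.47

6.47


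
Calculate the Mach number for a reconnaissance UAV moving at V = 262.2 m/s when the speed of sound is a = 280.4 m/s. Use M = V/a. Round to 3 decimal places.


Step 1: M = V / a = 262.2 / 280.4
Step 2: M = 0.935

0.935


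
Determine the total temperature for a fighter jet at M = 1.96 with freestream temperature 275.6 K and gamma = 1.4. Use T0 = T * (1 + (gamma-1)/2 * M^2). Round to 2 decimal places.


Step 1: (gamma-1)/2 = 0.2
Step 2: M^2 = 3.8416
Step 3: 1 + 0.2 * 3.8416 = 1.76832
Step 4: T0 = 275.6 * 1.76832 = 487.35 K

487.35


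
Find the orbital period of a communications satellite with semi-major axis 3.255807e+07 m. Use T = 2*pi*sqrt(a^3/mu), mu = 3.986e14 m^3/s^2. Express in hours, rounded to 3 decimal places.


Step 1: a^3 / mu = 3.451246e+22 / 3.986e14 = 8.658420e+07
Step 2: sqrt(8.658420e+07) = 9305.0633 s
Step 3: T = 2*pi * 9305.0633 = 58465.44 s
Step 4: T in hours = 58465.44 / 3600 = 16.240 hours

16.240


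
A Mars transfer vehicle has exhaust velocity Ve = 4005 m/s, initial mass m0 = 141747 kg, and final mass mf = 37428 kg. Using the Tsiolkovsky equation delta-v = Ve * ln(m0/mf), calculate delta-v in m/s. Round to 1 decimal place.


Step 1: Mass ratio m0/mf = 141747 / 37428 = 3.787191
Step 2: ln(3.787191) = 1.331625
Step 3: delta-v = 4005 * 1.331625 = 5333.2 m/s

5333.2


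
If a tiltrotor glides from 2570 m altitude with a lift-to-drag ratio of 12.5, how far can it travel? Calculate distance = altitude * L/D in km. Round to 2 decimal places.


Step 1: Glide distance = altitude * L/D = 2570 * 12.5 = 32125.0 m
Step 2: Convert to km: 32125.0 / 1000 = 32.13 km

32.13


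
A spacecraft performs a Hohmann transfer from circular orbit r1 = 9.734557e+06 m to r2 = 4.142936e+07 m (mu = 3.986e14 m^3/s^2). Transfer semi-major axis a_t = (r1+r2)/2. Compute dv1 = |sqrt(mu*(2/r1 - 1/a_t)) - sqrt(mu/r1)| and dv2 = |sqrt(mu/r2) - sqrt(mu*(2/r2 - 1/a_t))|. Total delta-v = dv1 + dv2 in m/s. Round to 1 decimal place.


Step 1: Transfer semi-major axis a_t = (9.734557e+06 + 4.142936e+07) / 2 = 2.558196e+07 m
Step 2: v1 (circular at r1) = sqrt(mu/r1) = 6398.98 m/s
Step 3: v_t1 = sqrt(mu*(2/r1 - 1/a_t)) = 8143.25 m/s
Step 4: dv1 = |8143.25 - 6398.98| = 1744.27 m/s
Step 5: v2 (circular at r2) = 3101.81 m/s, v_t2 = 1913.4 m/s
Step 6: dv2 = |3101.81 - 1913.4| = 1188.41 m/s
Step 7: Total delta-v = 1744.27 + 1188.41 = 2932.7 m/s

2932.7


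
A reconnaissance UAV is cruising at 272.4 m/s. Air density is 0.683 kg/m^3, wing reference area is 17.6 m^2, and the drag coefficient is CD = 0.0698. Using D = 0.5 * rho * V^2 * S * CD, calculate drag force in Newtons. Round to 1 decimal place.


Step 1: Dynamic pressure q = 0.5 * 0.683 * 272.4^2 = 25339.901 Pa
Step 2: Drag D = q * S * CD = 25339.901 * 17.6 * 0.0698
Step 3: D = 31129.6 N

31129.6


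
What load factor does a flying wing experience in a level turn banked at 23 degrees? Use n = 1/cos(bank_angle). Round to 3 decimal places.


Step 1: Convert 23 degrees to radians = 0.401426
Step 2: cos(23 deg) = 0.920505
Step 3: n = 1 / 0.920505 = 1.086

1.086


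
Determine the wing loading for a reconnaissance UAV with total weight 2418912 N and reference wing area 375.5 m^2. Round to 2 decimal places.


Step 1: Wing loading = W / S = 2418912 / 375.5
Step 2: Wing loading = 6441.84 N/m^2

6441.84


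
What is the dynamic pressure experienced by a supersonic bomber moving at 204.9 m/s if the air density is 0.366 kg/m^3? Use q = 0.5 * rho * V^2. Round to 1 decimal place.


Step 1: V^2 = 204.9^2 = 41984.01
Step 2: q = 0.5 * 0.366 * 41984.01
Step 3: q = 7683.1 Pa

7683.1


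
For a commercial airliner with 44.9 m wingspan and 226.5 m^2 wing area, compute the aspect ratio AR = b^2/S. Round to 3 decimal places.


Step 1: b^2 = 44.9^2 = 2016.01
Step 2: AR = 2016.01 / 226.5 = 8.901

8.901


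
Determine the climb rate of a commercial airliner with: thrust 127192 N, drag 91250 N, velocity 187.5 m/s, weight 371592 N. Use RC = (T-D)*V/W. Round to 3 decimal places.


Step 1: Excess thrust = T - D = 127192 - 91250 = 35942 N
Step 2: Excess power = 35942 * 187.5 = 6739125.0 W
Step 3: RC = 6739125.0 / 371592 = 18.136 m/s

18.136


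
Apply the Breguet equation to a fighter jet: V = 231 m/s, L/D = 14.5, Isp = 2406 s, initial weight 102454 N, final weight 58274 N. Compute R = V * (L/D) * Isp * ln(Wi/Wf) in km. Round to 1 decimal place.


Step 1: Coefficient = V * (L/D) * Isp = 231 * 14.5 * 2406 = 8058897.0 m
Step 2: Wi/Wf = 102454 / 58274 = 1.758143
Step 3: ln(1.758143) = 0.564258
Step 4: R = 8058897.0 * 0.564258 = 4547296.2 m = 4547.3 km

4547.3


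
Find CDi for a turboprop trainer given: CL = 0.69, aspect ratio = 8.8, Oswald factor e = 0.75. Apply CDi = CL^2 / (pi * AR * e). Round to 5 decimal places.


Step 1: CL^2 = 0.69^2 = 0.4761
Step 2: pi * AR * e = 3.14159 * 8.8 * 0.75 = 20.734512
Step 3: CDi = 0.4761 / 20.734512 = 0.02296

0.02296


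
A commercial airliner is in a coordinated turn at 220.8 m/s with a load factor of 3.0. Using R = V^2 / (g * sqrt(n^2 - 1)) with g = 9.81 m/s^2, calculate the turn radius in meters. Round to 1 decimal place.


Step 1: V^2 = 220.8^2 = 48752.64
Step 2: n^2 - 1 = 3.0^2 - 1 = 8.0
Step 3: sqrt(8.0) = 2.828427
Step 4: R = 48752.64 / (9.81 * 2.828427) = 1757.1 m

1757.1


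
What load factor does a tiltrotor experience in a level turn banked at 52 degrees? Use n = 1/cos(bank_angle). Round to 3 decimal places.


Step 1: Convert 52 degrees to radians = 0.907571
Step 2: cos(52 deg) = 0.615661
Step 3: n = 1 / 0.615661 = 1.624

1.624


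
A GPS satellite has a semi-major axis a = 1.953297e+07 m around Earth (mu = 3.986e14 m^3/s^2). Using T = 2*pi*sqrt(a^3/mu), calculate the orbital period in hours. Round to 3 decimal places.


Step 1: a^3 / mu = 7.452549e+21 / 3.986e14 = 1.869681e+07
Step 2: sqrt(1.869681e+07) = 4323.981 s
Step 3: T = 2*pi * 4323.981 = 27168.37 s
Step 4: T in hours = 27168.37 / 3600 = 7.547 hours

7.547


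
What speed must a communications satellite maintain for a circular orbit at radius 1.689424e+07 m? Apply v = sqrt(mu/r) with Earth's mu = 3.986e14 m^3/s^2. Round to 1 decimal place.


Step 1: mu / r = 3.986e14 / 1.689424e+07 = 23593840.2675
Step 2: v = sqrt(23593840.2675) = 4857.3 m/s

4857.3


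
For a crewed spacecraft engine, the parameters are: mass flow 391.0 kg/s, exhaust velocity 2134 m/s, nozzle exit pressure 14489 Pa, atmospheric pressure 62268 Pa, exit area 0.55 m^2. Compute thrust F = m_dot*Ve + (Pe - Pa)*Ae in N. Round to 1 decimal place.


Step 1: Momentum thrust = m_dot * Ve = 391.0 * 2134 = 834394.0 N
Step 2: Pressure thrust = (Pe - Pa) * Ae = (14489 - 62268) * 0.55 = -26278.45 N
Step 3: Total thrust F = 834394.0 + -26278.45 = 808115.6 N

808115.6


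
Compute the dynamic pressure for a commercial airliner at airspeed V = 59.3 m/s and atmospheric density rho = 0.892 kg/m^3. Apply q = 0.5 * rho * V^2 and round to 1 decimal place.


Step 1: V^2 = 59.3^2 = 3516.49
Step 2: q = 0.5 * 0.892 * 3516.49
Step 3: q = 1568.4 Pa

1568.4


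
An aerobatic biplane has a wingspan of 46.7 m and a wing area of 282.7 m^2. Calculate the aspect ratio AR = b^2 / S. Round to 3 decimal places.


Step 1: b^2 = 46.7^2 = 2180.89
Step 2: AR = 2180.89 / 282.7 = 7.715

7.715


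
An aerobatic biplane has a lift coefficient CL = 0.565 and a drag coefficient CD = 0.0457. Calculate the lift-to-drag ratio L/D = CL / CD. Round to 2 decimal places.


Step 1: L/D = CL / CD = 0.565 / 0.0457
Step 2: L/D = 12.36

12.36


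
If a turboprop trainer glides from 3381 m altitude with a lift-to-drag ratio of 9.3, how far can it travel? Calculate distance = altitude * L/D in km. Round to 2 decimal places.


Step 1: Glide distance = altitude * L/D = 3381 * 9.3 = 31443.3 m
Step 2: Convert to km: 31443.3 / 1000 = 31.44 km

31.44


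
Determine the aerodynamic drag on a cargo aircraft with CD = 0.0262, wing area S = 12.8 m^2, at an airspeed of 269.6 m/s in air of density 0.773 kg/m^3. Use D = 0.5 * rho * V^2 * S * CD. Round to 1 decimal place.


Step 1: Dynamic pressure q = 0.5 * 0.773 * 269.6^2 = 28092.4278 Pa
Step 2: Drag D = q * S * CD = 28092.4278 * 12.8 * 0.0262
Step 3: D = 9421.1 N

9421.1


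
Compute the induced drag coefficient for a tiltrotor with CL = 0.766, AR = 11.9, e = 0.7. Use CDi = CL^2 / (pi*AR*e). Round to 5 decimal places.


Step 1: CL^2 = 0.766^2 = 0.586756
Step 2: pi * AR * e = 3.14159 * 11.9 * 0.7 = 26.169467
Step 3: CDi = 0.586756 / 26.169467 = 0.02242

0.02242


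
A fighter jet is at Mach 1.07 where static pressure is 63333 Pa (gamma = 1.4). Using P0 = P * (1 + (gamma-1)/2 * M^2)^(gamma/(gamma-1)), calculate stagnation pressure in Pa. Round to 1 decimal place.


Step 1: (gamma-1)/2 * M^2 = 0.2 * 1.1449 = 0.22898
Step 2: 1 + 0.22898 = 1.22898
Step 3: Exponent gamma/(gamma-1) = 3.5
Step 4: P0 = 63333 * 1.22898^3.5 = 130327.8 Pa

130327.8


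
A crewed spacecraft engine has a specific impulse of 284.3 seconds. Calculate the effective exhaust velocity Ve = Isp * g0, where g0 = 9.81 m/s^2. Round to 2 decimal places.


Step 1: Ve = Isp * g0 = 284.3 * 9.81
Step 2: Ve = 2788.98 m/s

2788.98


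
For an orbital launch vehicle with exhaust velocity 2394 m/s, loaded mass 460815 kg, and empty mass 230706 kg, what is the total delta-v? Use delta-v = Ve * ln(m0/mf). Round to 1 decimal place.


Step 1: Mass ratio m0/mf = 460815 / 230706 = 1.997412
Step 2: ln(1.997412) = 0.691852
Step 3: delta-v = 2394 * 0.691852 = 1656.3 m/s

1656.3


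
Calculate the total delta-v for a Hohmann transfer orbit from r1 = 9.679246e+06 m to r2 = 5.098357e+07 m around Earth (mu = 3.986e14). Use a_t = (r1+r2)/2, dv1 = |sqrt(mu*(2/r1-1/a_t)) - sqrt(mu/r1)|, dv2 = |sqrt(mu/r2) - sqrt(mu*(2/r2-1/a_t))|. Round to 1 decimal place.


Step 1: Transfer semi-major axis a_t = (9.679246e+06 + 5.098357e+07) / 2 = 3.033141e+07 m
Step 2: v1 (circular at r1) = sqrt(mu/r1) = 6417.23 m/s
Step 3: v_t1 = sqrt(mu*(2/r1 - 1/a_t)) = 8319.87 m/s
Step 4: dv1 = |8319.87 - 6417.23| = 1902.64 m/s
Step 5: v2 (circular at r2) = 2796.11 m/s, v_t2 = 1579.53 m/s
Step 6: dv2 = |2796.11 - 1579.53| = 1216.57 m/s
Step 7: Total delta-v = 1902.64 + 1216.57 = 3119.2 m/s

3119.2


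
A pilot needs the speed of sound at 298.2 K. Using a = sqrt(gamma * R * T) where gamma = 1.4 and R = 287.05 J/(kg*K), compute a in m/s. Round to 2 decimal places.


Step 1: gamma * R * T = 1.4 * 287.05 * 298.2 = 119837.634
Step 2: a = sqrt(119837.634) = 346.18 m/s

346.18


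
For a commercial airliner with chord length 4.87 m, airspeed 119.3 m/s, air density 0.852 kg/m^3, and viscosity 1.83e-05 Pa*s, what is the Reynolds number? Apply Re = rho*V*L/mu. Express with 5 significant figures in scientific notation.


Step 1: Numerator = rho * V * L = 0.852 * 119.3 * 4.87 = 495.004332
Step 2: Re = 495.004332 / 1.83e-05
Step 3: Re = 2.7049e+07

2.7049e+07


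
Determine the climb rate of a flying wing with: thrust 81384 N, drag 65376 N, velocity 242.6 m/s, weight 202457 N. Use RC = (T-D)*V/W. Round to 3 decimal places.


Step 1: Excess thrust = T - D = 81384 - 65376 = 16008 N
Step 2: Excess power = 16008 * 242.6 = 3883540.8 W
Step 3: RC = 3883540.8 / 202457 = 19.182 m/s

19.182


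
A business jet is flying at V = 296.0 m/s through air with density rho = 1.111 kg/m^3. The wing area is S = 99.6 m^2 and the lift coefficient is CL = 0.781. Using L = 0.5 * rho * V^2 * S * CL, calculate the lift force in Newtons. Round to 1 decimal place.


Step 1: Calculate dynamic pressure q = 0.5 * 1.111 * 296.0^2 = 0.5 * 1.111 * 87616.0 = 48670.688 Pa
Step 2: Multiply by wing area and lift coefficient: L = 48670.688 * 99.6 * 0.781
Step 3: L = 4847600.5248 * 0.781 = 3785976.0 N

3785976.0


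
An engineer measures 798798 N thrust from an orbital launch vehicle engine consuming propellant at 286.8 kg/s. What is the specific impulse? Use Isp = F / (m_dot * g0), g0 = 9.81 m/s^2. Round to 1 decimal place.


Step 1: m_dot * g0 = 286.8 * 9.81 = 2813.51
Step 2: Isp = 798798 / 2813.51 = 283.9 s

283.9


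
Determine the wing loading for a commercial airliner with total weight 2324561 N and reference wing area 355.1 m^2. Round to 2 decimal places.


Step 1: Wing loading = W / S = 2324561 / 355.1
Step 2: Wing loading = 6546.22 N/m^2

6546.22


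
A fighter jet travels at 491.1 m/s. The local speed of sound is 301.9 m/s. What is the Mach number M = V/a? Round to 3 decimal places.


Step 1: M = V / a = 491.1 / 301.9
Step 2: M = 1.627

1.627


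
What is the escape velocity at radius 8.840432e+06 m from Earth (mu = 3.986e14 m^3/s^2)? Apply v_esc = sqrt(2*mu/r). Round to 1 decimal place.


Step 1: 2*mu/r = 2 * 3.986e14 / 8.840432e+06 = 90176588.6554
Step 2: v_esc = sqrt(90176588.6554) = 9496.1 m/s

9496.1


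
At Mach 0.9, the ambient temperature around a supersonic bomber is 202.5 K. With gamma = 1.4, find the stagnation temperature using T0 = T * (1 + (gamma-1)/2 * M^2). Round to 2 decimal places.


Step 1: (gamma-1)/2 = 0.2
Step 2: M^2 = 0.81
Step 3: 1 + 0.2 * 0.81 = 1.162
Step 4: T0 = 202.5 * 1.162 = 235.31 K

235.31


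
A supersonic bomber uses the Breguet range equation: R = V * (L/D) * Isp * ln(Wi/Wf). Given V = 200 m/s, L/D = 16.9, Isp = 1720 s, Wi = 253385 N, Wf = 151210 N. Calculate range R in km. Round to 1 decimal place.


Step 1: Coefficient = V * (L/D) * Isp = 200 * 16.9 * 1720 = 5813600.0 m
Step 2: Wi/Wf = 253385 / 151210 = 1.675716
Step 3: ln(1.675716) = 0.51624
Step 4: R = 5813600.0 * 0.51624 = 3001215.6 m = 3001.2 km

3001.2


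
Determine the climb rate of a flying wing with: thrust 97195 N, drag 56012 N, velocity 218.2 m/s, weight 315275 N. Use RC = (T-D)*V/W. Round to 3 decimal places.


Step 1: Excess thrust = T - D = 97195 - 56012 = 41183 N
Step 2: Excess power = 41183 * 218.2 = 8986130.6 W
Step 3: RC = 8986130.6 / 315275 = 28.503 m/s

28.503


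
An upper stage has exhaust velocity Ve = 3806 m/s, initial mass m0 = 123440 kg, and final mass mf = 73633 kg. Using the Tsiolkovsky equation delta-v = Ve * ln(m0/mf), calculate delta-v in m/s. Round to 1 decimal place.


Step 1: Mass ratio m0/mf = 123440 / 73633 = 1.676422
Step 2: ln(1.676422) = 0.516662
Step 3: delta-v = 3806 * 0.516662 = 1966.4 m/s

1966.4


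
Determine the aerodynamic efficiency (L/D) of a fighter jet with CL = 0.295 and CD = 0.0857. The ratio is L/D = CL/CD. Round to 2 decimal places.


Step 1: L/D = CL / CD = 0.295 / 0.0857
Step 2: L/D = 3.44

3.44


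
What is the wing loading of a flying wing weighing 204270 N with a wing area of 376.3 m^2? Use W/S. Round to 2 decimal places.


Step 1: Wing loading = W / S = 204270 / 376.3
Step 2: Wing loading = 542.84 N/m^2

542.84


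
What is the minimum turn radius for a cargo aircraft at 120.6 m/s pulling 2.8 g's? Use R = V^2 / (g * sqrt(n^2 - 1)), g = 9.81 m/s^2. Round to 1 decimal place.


Step 1: V^2 = 120.6^2 = 14544.36
Step 2: n^2 - 1 = 2.8^2 - 1 = 6.84
Step 3: sqrt(6.84) = 2.615339
Step 4: R = 14544.36 / (9.81 * 2.615339) = 566.9 m

566.9


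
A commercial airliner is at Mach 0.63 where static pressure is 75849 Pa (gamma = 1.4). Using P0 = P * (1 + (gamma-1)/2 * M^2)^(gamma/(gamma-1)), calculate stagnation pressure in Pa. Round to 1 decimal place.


Step 1: (gamma-1)/2 * M^2 = 0.2 * 0.3969 = 0.07938
Step 2: 1 + 0.07938 = 1.07938
Step 3: Exponent gamma/(gamma-1) = 3.5
Step 4: P0 = 75849 * 1.07938^3.5 = 99096.9 Pa

99096.9


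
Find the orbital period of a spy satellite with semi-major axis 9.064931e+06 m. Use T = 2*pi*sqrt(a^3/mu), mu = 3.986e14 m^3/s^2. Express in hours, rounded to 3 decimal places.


Step 1: a^3 / mu = 7.448923e+20 / 3.986e14 = 1.868772e+06
Step 2: sqrt(1.868772e+06) = 1367.0302 s
Step 3: T = 2*pi * 1367.0302 = 8589.3 s
Step 4: T in hours = 8589.3 / 3600 = 2.386 hours

2.386


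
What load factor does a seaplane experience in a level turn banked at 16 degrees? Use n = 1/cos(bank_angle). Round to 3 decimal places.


Step 1: Convert 16 degrees to radians = 0.279253
Step 2: cos(16 deg) = 0.961262
Step 3: n = 1 / 0.961262 = 1.040

1.040


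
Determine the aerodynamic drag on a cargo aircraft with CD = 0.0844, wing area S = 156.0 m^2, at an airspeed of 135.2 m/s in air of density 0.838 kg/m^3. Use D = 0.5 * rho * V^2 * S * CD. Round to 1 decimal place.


Step 1: Dynamic pressure q = 0.5 * 0.838 * 135.2^2 = 7658.9178 Pa
Step 2: Drag D = q * S * CD = 7658.9178 * 156.0 * 0.0844
Step 3: D = 100840.4 N

100840.4


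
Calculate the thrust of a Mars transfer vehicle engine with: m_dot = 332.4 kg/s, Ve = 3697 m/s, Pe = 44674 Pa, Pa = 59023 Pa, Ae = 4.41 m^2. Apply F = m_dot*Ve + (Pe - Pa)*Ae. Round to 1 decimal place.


Step 1: Momentum thrust = m_dot * Ve = 332.4 * 3697 = 1228882.8 N
Step 2: Pressure thrust = (Pe - Pa) * Ae = (44674 - 59023) * 4.41 = -63279.09 N
Step 3: Total thrust F = 1228882.8 + -63279.09 = 1165603.7 N

1165603.7


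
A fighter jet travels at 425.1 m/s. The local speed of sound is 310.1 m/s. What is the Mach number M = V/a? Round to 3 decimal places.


Step 1: M = V / a = 425.1 / 310.1
Step 2: M = 1.371

1.371


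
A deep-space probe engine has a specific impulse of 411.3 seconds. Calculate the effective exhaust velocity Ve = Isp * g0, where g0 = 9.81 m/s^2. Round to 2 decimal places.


Step 1: Ve = Isp * g0 = 411.3 * 9.81
Step 2: Ve = 4034.85 m/s

4034.85


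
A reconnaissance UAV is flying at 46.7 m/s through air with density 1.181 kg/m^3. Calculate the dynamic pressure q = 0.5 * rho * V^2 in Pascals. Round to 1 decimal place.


Step 1: V^2 = 46.7^2 = 2180.89
Step 2: q = 0.5 * 1.181 * 2180.89
Step 3: q = 1287.8 Pa

1287.8


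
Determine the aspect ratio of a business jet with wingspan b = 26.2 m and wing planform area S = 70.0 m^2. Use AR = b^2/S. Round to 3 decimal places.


Step 1: b^2 = 26.2^2 = 686.44
Step 2: AR = 686.44 / 70.0 = 9.806

9.806


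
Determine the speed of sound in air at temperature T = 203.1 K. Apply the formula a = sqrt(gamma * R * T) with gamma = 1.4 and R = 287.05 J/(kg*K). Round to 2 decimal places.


Step 1: gamma * R * T = 1.4 * 287.05 * 203.1 = 81619.797
Step 2: a = sqrt(81619.797) = 285.69 m/s

285.69


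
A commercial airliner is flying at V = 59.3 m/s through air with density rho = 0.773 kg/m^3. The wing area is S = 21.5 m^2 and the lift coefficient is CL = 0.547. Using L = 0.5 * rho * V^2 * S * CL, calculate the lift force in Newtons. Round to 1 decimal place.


Step 1: Calculate dynamic pressure q = 0.5 * 0.773 * 59.3^2 = 0.5 * 0.773 * 3516.49 = 1359.1234 Pa
Step 2: Multiply by wing area and lift coefficient: L = 1359.1234 * 21.5 * 0.547
Step 3: L = 29221.1528 * 0.547 = 15984.0 N

15984.0


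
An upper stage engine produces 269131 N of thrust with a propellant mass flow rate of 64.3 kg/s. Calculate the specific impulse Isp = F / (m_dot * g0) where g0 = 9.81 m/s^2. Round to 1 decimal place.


Step 1: m_dot * g0 = 64.3 * 9.81 = 630.78
Step 2: Isp = 269131 / 630.78 = 426.7 s

426.7


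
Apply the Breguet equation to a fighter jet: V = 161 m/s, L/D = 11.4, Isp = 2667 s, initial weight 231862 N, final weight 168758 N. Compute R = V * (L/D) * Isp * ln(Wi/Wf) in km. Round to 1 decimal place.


Step 1: Coefficient = V * (L/D) * Isp = 161 * 11.4 * 2667 = 4895011.8 m
Step 2: Wi/Wf = 231862 / 168758 = 1.373932
Step 3: ln(1.373932) = 0.317677
Step 4: R = 4895011.8 * 0.317677 = 1555030.9 m = 1555.0 km

1555.0


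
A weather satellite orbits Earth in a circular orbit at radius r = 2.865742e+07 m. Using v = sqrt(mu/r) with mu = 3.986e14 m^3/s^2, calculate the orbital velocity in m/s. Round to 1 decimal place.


Step 1: mu / r = 3.986e14 / 2.865742e+07 = 13909137.6684
Step 2: v = sqrt(13909137.6684) = 3729.5 m/s

3729.5


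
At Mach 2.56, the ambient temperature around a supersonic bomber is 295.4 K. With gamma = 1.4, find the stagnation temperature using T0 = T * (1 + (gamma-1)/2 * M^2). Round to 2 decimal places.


Step 1: (gamma-1)/2 = 0.2
Step 2: M^2 = 6.5536
Step 3: 1 + 0.2 * 6.5536 = 2.31072
Step 4: T0 = 295.4 * 2.31072 = 682.59 K

682.59


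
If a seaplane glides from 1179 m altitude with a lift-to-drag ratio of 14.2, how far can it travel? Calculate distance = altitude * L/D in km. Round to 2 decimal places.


Step 1: Glide distance = altitude * L/D = 1179 * 14.2 = 16741.8 m
Step 2: Convert to km: 16741.8 / 1000 = 16.74 km

16.74


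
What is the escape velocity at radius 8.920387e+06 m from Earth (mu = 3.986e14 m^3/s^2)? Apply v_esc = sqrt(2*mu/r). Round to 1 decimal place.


Step 1: 2*mu/r = 2 * 3.986e14 / 8.920387e+06 = 89368320.0067
Step 2: v_esc = sqrt(89368320.0067) = 9453.5 m/s

9453.5


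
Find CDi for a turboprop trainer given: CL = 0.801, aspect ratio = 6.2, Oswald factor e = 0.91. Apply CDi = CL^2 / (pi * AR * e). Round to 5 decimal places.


Step 1: CL^2 = 0.801^2 = 0.641601
Step 2: pi * AR * e = 3.14159 * 6.2 * 0.91 = 17.724866
Step 3: CDi = 0.641601 / 17.724866 = 0.03620

0.03620


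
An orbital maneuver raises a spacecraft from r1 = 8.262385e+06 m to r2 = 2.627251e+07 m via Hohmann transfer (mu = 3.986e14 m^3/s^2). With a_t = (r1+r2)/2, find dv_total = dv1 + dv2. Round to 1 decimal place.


Step 1: Transfer semi-major axis a_t = (8.262385e+06 + 2.627251e+07) / 2 = 1.726745e+07 m
Step 2: v1 (circular at r1) = sqrt(mu/r1) = 6945.7 m/s
Step 3: v_t1 = sqrt(mu*(2/r1 - 1/a_t)) = 8567.47 m/s
Step 4: dv1 = |8567.47 - 6945.7| = 1621.77 m/s
Step 5: v2 (circular at r2) = 3895.09 m/s, v_t2 = 2694.37 m/s
Step 6: dv2 = |3895.09 - 2694.37| = 1200.73 m/s
Step 7: Total delta-v = 1621.77 + 1200.73 = 2822.5 m/s

2822.5


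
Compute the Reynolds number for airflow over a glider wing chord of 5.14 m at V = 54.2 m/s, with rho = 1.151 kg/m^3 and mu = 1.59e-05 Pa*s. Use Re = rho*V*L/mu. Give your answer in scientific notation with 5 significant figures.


Step 1: Numerator = rho * V * L = 1.151 * 54.2 * 5.14 = 320.654788
Step 2: Re = 320.654788 / 1.59e-05
Step 3: Re = 2.0167e+07

2.0167e+07


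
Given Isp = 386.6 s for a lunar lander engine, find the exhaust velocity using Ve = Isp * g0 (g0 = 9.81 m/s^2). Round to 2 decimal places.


Step 1: Ve = Isp * g0 = 386.6 * 9.81
Step 2: Ve = 3792.55 m/s

3792.55


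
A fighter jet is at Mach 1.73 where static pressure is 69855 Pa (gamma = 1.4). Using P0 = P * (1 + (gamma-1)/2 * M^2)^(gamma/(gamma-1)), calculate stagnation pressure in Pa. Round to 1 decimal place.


Step 1: (gamma-1)/2 * M^2 = 0.2 * 2.9929 = 0.59858
Step 2: 1 + 0.59858 = 1.59858
Step 3: Exponent gamma/(gamma-1) = 3.5
Step 4: P0 = 69855 * 1.59858^3.5 = 360801.1 Pa

360801.1


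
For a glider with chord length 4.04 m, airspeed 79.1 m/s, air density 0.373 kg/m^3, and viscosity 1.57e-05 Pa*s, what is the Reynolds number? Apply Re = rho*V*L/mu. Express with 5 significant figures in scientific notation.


Step 1: Numerator = rho * V * L = 0.373 * 79.1 * 4.04 = 119.197372
Step 2: Re = 119.197372 / 1.57e-05
Step 3: Re = 7.5922e+06

7.5922e+06


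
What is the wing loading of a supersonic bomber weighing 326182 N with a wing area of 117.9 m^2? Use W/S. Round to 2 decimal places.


Step 1: Wing loading = W / S = 326182 / 117.9
Step 2: Wing loading = 2766.60 N/m^2

2766.60


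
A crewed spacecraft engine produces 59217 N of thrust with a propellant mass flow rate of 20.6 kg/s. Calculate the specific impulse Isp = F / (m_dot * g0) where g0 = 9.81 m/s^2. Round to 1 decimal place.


Step 1: m_dot * g0 = 20.6 * 9.81 = 202.09
Step 2: Isp = 59217 / 202.09 = 293.0 s

293.0


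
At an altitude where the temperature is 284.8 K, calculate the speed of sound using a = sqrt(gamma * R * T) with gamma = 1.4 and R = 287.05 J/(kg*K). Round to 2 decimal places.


Step 1: gamma * R * T = 1.4 * 287.05 * 284.8 = 114452.576
Step 2: a = sqrt(114452.576) = 338.31 m/s

338.31


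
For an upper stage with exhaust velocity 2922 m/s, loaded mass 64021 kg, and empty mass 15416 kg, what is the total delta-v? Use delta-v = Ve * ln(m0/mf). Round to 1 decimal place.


Step 1: Mass ratio m0/mf = 64021 / 15416 = 4.152893
Step 2: ln(4.152893) = 1.423805
Step 3: delta-v = 2922 * 1.423805 = 4160.4 m/s

4160.4


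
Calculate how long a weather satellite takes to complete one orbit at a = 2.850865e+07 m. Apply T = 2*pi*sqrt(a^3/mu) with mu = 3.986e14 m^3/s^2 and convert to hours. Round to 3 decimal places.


Step 1: a^3 / mu = 2.317021e+22 / 3.986e14 = 5.812897e+07
Step 2: sqrt(5.812897e+07) = 7624.236 s
Step 3: T = 2*pi * 7624.236 = 47904.49 s
Step 4: T in hours = 47904.49 / 3600 = 13.307 hours

13.307


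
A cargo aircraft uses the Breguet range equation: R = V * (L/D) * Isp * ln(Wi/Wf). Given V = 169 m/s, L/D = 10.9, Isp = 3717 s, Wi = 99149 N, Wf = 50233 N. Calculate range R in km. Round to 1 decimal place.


Step 1: Coefficient = V * (L/D) * Isp = 169 * 10.9 * 3717 = 6847085.7 m
Step 2: Wi/Wf = 99149 / 50233 = 1.973782
Step 3: ln(1.973782) = 0.679952
Step 4: R = 6847085.7 * 0.679952 = 4655686.8 m = 4655.7 km

4655.7


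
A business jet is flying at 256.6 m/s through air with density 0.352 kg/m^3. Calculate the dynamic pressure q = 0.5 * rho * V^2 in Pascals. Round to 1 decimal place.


Step 1: V^2 = 256.6^2 = 65843.56
Step 2: q = 0.5 * 0.352 * 65843.56
Step 3: q = 11588.5 Pa

11588.5


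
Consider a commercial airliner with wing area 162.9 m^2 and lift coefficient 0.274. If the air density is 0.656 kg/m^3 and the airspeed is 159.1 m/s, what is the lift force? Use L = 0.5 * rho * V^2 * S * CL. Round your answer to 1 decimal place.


Step 1: Calculate dynamic pressure q = 0.5 * 0.656 * 159.1^2 = 0.5 * 0.656 * 25312.81 = 8302.6017 Pa
Step 2: Multiply by wing area and lift coefficient: L = 8302.6017 * 162.9 * 0.274
Step 3: L = 1352493.8137 * 0.274 = 370583.3 N

370583.3


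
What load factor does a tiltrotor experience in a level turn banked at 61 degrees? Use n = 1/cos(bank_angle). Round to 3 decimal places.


Step 1: Convert 61 degrees to radians = 1.064651
Step 2: cos(61 deg) = 0.48481
Step 3: n = 1 / 0.48481 = 2.063

2.063


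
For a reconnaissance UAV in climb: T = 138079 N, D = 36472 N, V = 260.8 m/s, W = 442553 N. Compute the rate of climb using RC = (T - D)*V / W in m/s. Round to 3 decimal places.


Step 1: Excess thrust = T - D = 138079 - 36472 = 101607 N
Step 2: Excess power = 101607 * 260.8 = 26499105.6 W
Step 3: RC = 26499105.6 / 442553 = 59.878 m/s

59.878


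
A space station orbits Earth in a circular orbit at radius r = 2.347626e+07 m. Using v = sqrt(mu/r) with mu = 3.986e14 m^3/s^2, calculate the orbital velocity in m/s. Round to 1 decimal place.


Step 1: mu / r = 3.986e14 / 2.347626e+07 = 16978854.3831
Step 2: v = sqrt(16978854.3831) = 4120.5 m/s

4120.5


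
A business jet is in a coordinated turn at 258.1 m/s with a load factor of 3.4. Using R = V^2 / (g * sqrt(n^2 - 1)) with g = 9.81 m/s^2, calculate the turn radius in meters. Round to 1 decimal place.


Step 1: V^2 = 258.1^2 = 66615.61
Step 2: n^2 - 1 = 3.4^2 - 1 = 10.56
Step 3: sqrt(10.56) = 3.249615
Step 4: R = 66615.61 / (9.81 * 3.249615) = 2089.7 m

2089.7


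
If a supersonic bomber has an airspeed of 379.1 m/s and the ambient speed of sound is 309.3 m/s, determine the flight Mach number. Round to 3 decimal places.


Step 1: M = V / a = 379.1 / 309.3
Step 2: M = 1.226

1.226


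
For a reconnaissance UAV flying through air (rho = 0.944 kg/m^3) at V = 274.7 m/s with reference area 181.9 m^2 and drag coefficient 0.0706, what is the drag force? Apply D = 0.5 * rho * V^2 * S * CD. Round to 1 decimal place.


Step 1: Dynamic pressure q = 0.5 * 0.944 * 274.7^2 = 35617.1625 Pa
Step 2: Drag D = q * S * CD = 35617.1625 * 181.9 * 0.0706
Step 3: D = 457400.6 N

457400.6


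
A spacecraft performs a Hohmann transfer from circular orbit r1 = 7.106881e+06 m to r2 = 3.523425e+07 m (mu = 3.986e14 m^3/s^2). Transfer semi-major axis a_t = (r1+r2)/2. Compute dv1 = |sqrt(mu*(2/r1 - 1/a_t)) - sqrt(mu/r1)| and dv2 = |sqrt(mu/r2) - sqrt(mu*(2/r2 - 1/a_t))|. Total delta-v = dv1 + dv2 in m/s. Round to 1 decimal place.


Step 1: Transfer semi-major axis a_t = (7.106881e+06 + 3.523425e+07) / 2 = 2.117057e+07 m
Step 2: v1 (circular at r1) = sqrt(mu/r1) = 7489.09 m/s
Step 3: v_t1 = sqrt(mu*(2/r1 - 1/a_t)) = 9661.52 m/s
Step 4: dv1 = |9661.52 - 7489.09| = 2172.43 m/s
Step 5: v2 (circular at r2) = 3363.46 m/s, v_t2 = 1948.76 m/s
Step 6: dv2 = |3363.46 - 1948.76| = 1414.69 m/s
Step 7: Total delta-v = 2172.43 + 1414.69 = 3587.1 m/s

3587.1


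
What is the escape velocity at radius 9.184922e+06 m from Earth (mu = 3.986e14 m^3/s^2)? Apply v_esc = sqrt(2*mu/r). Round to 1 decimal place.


Step 1: 2*mu/r = 2 * 3.986e14 / 9.184922e+06 = 86794422.4241
Step 2: v_esc = sqrt(86794422.4241) = 9316.4 m/s

9316.4


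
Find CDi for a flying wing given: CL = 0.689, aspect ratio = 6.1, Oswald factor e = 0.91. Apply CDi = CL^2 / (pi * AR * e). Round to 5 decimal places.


Step 1: CL^2 = 0.689^2 = 0.474721
Step 2: pi * AR * e = 3.14159 * 6.1 * 0.91 = 17.438981
Step 3: CDi = 0.474721 / 17.438981 = 0.02722

0.02722


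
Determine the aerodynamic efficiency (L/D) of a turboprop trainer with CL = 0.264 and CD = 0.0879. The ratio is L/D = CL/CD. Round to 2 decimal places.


Step 1: L/D = CL / CD = 0.264 / 0.0879
Step 2: L/D = 3.00

3.00


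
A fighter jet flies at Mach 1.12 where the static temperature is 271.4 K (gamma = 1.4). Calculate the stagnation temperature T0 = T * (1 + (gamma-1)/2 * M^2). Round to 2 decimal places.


Step 1: (gamma-1)/2 = 0.2
Step 2: M^2 = 1.2544
Step 3: 1 + 0.2 * 1.2544 = 1.25088
Step 4: T0 = 271.4 * 1.25088 = 339.49 K

339.49


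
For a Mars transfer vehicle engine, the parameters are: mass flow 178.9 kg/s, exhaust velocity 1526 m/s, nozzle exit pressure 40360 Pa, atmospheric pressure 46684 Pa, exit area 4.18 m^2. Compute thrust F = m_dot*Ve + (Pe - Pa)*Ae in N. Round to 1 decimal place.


Step 1: Momentum thrust = m_dot * Ve = 178.9 * 1526 = 273001.4 N
Step 2: Pressure thrust = (Pe - Pa) * Ae = (40360 - 46684) * 4.18 = -26434.32 N
Step 3: Total thrust F = 273001.4 + -26434.32 = 246567.1 N

246567.1


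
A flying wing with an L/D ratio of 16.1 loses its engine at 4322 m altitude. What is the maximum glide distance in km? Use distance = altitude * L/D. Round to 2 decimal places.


Step 1: Glide distance = altitude * L/D = 4322 * 16.1 = 69584.2 m
Step 2: Convert to km: 69584.2 / 1000 = 69.58 km

69.58


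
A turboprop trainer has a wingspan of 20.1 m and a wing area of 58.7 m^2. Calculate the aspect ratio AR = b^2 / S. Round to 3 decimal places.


Step 1: b^2 = 20.1^2 = 404.01
Step 2: AR = 404.01 / 58.7 = 6.883

6.883


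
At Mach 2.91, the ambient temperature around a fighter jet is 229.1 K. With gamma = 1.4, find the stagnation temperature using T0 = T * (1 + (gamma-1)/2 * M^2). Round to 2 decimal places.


Step 1: (gamma-1)/2 = 0.2
Step 2: M^2 = 8.4681
Step 3: 1 + 0.2 * 8.4681 = 2.69362
Step 4: T0 = 229.1 * 2.69362 = 617.11 K

617.11


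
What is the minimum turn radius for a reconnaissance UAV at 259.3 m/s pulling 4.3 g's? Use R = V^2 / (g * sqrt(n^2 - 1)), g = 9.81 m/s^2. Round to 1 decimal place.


Step 1: V^2 = 259.3^2 = 67236.49
Step 2: n^2 - 1 = 4.3^2 - 1 = 17.49
Step 3: sqrt(17.49) = 4.182105
Step 4: R = 67236.49 / (9.81 * 4.182105) = 1638.9 m

1638.9


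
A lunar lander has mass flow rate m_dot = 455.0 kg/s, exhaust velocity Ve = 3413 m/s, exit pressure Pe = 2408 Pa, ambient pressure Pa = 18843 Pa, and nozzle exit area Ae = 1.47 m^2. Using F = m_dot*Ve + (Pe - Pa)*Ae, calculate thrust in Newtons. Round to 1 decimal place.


Step 1: Momentum thrust = m_dot * Ve = 455.0 * 3413 = 1552915.0 N
Step 2: Pressure thrust = (Pe - Pa) * Ae = (2408 - 18843) * 1.47 = -24159.45 N
Step 3: Total thrust F = 1552915.0 + -24159.45 = 1528755.6 N

1528755.6


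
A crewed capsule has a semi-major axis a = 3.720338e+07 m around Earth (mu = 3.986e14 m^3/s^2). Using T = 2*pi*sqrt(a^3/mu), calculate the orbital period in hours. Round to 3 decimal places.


Step 1: a^3 / mu = 5.149288e+22 / 3.986e14 = 1.291843e+08
Step 2: sqrt(1.291843e+08) = 11365.9293 s
Step 3: T = 2*pi * 11365.9293 = 71414.24 s
Step 4: T in hours = 71414.24 / 3600 = 19.837 hours

19.837


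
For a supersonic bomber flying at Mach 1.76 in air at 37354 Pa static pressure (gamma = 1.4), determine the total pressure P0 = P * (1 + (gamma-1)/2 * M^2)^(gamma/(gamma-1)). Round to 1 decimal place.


Step 1: (gamma-1)/2 * M^2 = 0.2 * 3.0976 = 0.61952
Step 2: 1 + 0.61952 = 1.61952
Step 3: Exponent gamma/(gamma-1) = 3.5
Step 4: P0 = 37354 * 1.61952^3.5 = 201924.6 Pa

201924.6


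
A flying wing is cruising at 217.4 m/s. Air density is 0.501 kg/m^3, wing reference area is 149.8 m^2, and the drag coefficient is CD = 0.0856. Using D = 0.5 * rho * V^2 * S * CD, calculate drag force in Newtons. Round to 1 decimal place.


Step 1: Dynamic pressure q = 0.5 * 0.501 * 217.4^2 = 11839.3214 Pa
Step 2: Drag D = q * S * CD = 11839.3214 * 149.8 * 0.0856
Step 3: D = 151814.2 N

151814.2


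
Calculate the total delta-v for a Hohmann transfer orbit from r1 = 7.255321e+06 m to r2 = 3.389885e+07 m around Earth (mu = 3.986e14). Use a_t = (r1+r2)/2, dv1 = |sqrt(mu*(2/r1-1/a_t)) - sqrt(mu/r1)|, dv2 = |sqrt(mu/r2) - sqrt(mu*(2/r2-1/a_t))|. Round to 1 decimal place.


Step 1: Transfer semi-major axis a_t = (7.255321e+06 + 3.389885e+07) / 2 = 2.057709e+07 m
Step 2: v1 (circular at r1) = sqrt(mu/r1) = 7412.08 m/s
Step 3: v_t1 = sqrt(mu*(2/r1 - 1/a_t)) = 9513.51 m/s
Step 4: dv1 = |9513.51 - 7412.08| = 2101.43 m/s
Step 5: v2 (circular at r2) = 3429.07 m/s, v_t2 = 2036.16 m/s
Step 6: dv2 = |3429.07 - 2036.16| = 1392.91 m/s
Step 7: Total delta-v = 2101.43 + 1392.91 = 3494.3 m/s

3494.3


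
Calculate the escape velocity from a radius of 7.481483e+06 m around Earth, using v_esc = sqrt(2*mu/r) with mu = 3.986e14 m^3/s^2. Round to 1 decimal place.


Step 1: 2*mu/r = 2 * 3.986e14 / 7.481483e+06 = 106556414.0158
Step 2: v_esc = sqrt(106556414.0158) = 10322.6 m/s

10322.6


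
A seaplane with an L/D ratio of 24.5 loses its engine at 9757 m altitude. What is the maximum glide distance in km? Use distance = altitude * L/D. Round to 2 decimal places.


Step 1: Glide distance = altitude * L/D = 9757 * 24.5 = 239046.5 m
Step 2: Convert to km: 239046.5 / 1000 = 239.05 km

239.05
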